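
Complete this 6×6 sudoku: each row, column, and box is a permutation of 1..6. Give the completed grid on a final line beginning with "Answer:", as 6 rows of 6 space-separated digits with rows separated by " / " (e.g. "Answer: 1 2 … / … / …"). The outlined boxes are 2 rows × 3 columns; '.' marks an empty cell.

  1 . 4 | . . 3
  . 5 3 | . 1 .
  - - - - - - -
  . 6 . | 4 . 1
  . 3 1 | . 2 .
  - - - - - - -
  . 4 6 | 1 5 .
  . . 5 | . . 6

Step 1. [r5c6∈{2}] only 2 remains possible at r5c6. So r5c6=2.
Step 2. [r1c2∈{2}] r1c2 has the single candidate 2 ⇒ r1c2=2.
Step 3. [r4c4∈{5,6}] across row 4, 6 lands solely at r4c4. So r4c4=6.
Step 4. [r3c1∈{2,5}] in row 3, 5 fits only at r3c1. So r3c1=5.
Step 5. [r6c4∈{3}] nothing but 3 survives at r6c4. So r6c4=3.
Step 6. [r2c1∈{6}] nothing but 6 survives at r2c1 ⇒ r2c1=6.
Step 7. [r4c6∈{5}] r4c6's peers cover all but 5, so r4c6=5.
Step 8. [r4c1∈{4}] r4c1's peers cover all but 4 ⇒ r4c1=4.
Step 9. [r3c3∈{2}] r3c3 is down to just 2 ⇒ r3c3=2.
Step 10. [r6c5∈{4}] r6c5's peers cover all but 4, so r6c5=4.
Step 11. [r3c5∈{3}] nothing but 3 survives at r3c5 ⇒ r3c5=3.
Step 12. [r5c1∈{3}] nothing but 3 survives at r5c1. So r5c1=3.
Step 13. [r2c6∈{4}] r2c6's peers cover all but 4 ⇒ r2c6=4.
Step 14. [r6c2∈{1}] r6c2's peers cover all but 1 ⇒ r6c2=1.
Step 15. [r6c1∈{2}] r6c1 is down to just 2 ⇒ r6c1=2.
Step 16. [r2c4∈{2}] r2c4 has the single candidate 2. So r2c4=2.
Step 17. [r1c4∈{5}] only 5 remains possible at r1c4 ⇒ r1c4=5.
Step 18. [r1c5∈{6}] r1c5 is down to just 6 ⇒ r1c5=6.

Answer: 1 2 4 5 6 3 / 6 5 3 2 1 4 / 5 6 2 4 3 1 / 4 3 1 6 2 5 / 3 4 6 1 5 2 / 2 1 5 3 4 6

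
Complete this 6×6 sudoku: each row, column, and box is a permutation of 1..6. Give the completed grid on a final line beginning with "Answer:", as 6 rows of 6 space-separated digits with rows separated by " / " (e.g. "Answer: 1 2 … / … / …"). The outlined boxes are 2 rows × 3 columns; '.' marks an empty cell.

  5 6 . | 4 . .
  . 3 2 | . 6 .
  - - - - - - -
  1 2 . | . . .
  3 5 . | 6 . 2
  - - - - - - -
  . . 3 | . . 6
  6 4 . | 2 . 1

Step 1. [r3c6∈{3,4,5}] 4 has one home in col 6: r3c6, so r3c6=4.
Step 2. [r5c4∈{5}] r5c4's peers cover all but 5. So r5c4=5.
Step 3. [r6c5∈{3}] r6c5 is down to just 3, so r6c5=3.
Step 4. [r1c5∈{1,2}] 2 has one home in row 1: r1c5, so r1c5=2.
Step 5. [r1c3∈{1}] r1c3 is down to just 1 ⇒ r1c3=1.
Step 6. [r5c5∈{4}] r5c5's peers cover all but 4, so r5c5=4.
Step 7. [r3c3∈{6}] nothing but 6 survives at r3c3 ⇒ r3c3=6.
Step 8. [r4c3∈{4}] only 4 remains possible at r4c3 ⇒ r4c3=4.
Step 9. [r4c5∈{1}] nothing but 1 survives at r4c5. So r4c5=1.
Step 10. [r6c3∈{5}] nothing but 5 survives at r6c3. So r6c3=5.
Step 11. [r2c4∈{1}] r2c4 is down to just 1 ⇒ r2c4=1.
Step 12. [r2c6∈{5}] r2c6 has the single candidate 5 ⇒ r2c6=5.
Step 13. [r5c1∈{2}] r5c1 is down to just 2 ⇒ r5c1=2.
Step 14. [r2c1∈{4}] only 4 remains possible at r2c1, so r2c1=4.
Step 15. [r3c5∈{5}] r3c5 has the single candidate 5. So r3c5=5.
Step 16. [r5c2∈{1}] r5c2 has the single candidate 1. So r5c2=1.
Step 17. [r1c6∈{3}] r1c6's peers cover all but 3. So r1c6=3.
Step 18. [r3c4∈{3}] nothing but 3 survives at r3c4, so r3c4=3.

Answer: 5 6 1 4 2 3 / 4 3 2 1 6 5 / 1 2 6 3 5 4 / 3 5 4 6 1 2 / 2 1 3 5 4 6 / 6 4 5 2 3 1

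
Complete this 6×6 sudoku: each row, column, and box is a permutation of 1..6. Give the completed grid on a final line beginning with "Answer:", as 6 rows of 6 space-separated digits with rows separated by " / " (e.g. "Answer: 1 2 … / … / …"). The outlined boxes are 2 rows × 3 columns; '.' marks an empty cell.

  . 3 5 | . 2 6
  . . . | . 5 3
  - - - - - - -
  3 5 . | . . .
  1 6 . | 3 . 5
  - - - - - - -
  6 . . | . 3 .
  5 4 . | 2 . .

Step 1. [r6c6∈{1}] r6c6's peers cover all but 1, so r6c6=1.
Step 2. [r4c3∈{2,4}] across row 4, 2 lands solely at r4c3. So r4c3=2.
Step 3. [r3c3∈{4}] r3c3 is down to just 4, so r3c3=4.
Step 4. [r1c4∈{1,4}] in row 1, 1 fits only at r1c4 ⇒ r1c4=1.
Step 5. [r2c1∈{2,4}] r2c1 is the only open cell in col 1 admitting 2 ⇒ r2c1=2.
Step 6. [r5c3∈{1}] nothing but 1 survives at r5c3 ⇒ r5c3=1.
Step 7. [r5c4∈{4,5}] r5c4 is the only open cell in row 5 admitting 5, so r5c4=5.
Step 8. [r3c4∈{6}] only 6 remains possible at r3c4 ⇒ r3c4=6.
Step 9. [r2c3∈{6}] r2c3's peers cover all but 6, so r2c3=6.
Step 10. [r6c5∈{6}] r6c5 is down to just 6 ⇒ r6c5=6.
Step 11. [r5c2∈{2}] only 2 remains possible at r5c2, so r5c2=2.
Step 12. [r5c6∈{4}] r5c6 has the single candidate 4. So r5c6=4.
Step 13. [r4c5∈{4}] r4c5 is down to just 4. So r4c5=4.
Step 14. [r2c4∈{4}] only 4 remains possible at r2c4, so r2c4=4.
Step 15. [r3c5∈{1}] nothing but 1 survives at r3c5. So r3c5=1.
Step 16. [r6c3∈{3}] r6c3 has the single candidate 3, so r6c3=3.
Step 17. [r3c6∈{2}] only 2 remains possible at r3c6. So r3c6=2.
Step 18. [r2c2∈{1}] nothing but 1 survives at r2c2, so r2c2=1.
Step 19. [r1c1∈{4}] nothing but 4 survives at r1c1. So r1c1=4.

Answer: 4 3 5 1 2 6 / 2 1 6 4 5 3 / 3 5 4 6 1 2 / 1 6 2 3 4 5 / 6 2 1 5 3 4 / 5 4 3 2 6 1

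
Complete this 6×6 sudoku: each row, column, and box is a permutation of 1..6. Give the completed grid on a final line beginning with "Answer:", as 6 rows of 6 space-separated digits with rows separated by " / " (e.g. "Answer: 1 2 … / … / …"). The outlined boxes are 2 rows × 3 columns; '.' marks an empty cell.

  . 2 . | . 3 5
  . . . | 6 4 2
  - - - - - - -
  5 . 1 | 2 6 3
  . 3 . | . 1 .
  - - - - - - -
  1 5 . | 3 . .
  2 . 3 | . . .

Step 1. [r4c6∈{4}] r4c6 has the single candidate 4. So r4c6=4.
Step 2. [r6c4∈{1,4,5}] r6c4 is the only open cell in col 4 admitting 4. So r6c4=4.
Step 3. [r5c3∈{4,6}] r5c3 is the only open cell in row 5 admitting 4, so r5c3=4.
Step 4. [r1c3∈{6}] r1c3 has the single candidate 6. So r1c3=6.
Step 5. [r5c6∈{6}] r5c6 is down to just 6, so r5c6=6.
Step 6. [r2c3∈{5}] nothing but 5 survives at r2c3 ⇒ r2c3=5.
Step 7. [r3c2∈{4}] nothing but 4 survives at r3c2. So r3c2=4.
Step 8. [r6c5∈{5}] r6c5 is down to just 5. So r6c5=5.
Step 9. [r1c4∈{1}] r1c4's peers cover all but 1, so r1c4=1.
Step 10. [r1c1∈{4}] only 4 remains possible at r1c1, so r1c1=4.
Step 11. [r2c2∈{1}] r2c2 has the single candidate 1. So r2c2=1.
Step 12. [r4c1∈{6}] nothing but 6 survives at r4c1. So r4c1=6.
Step 13. [r5c5∈{2}] r5c5 has the single candidate 2 ⇒ r5c5=2.
Step 14. [r4c3∈{2}] nothing but 2 survives at r4c3, so r4c3=2.
Step 15. [r6c2∈{6}] r6c2's peers cover all but 6. So r6c2=6.
Step 16. [r2c1∈{3}] r2c1 has the single candidate 3, so r2c1=3.
Step 17. [r6c6∈{1}] r6c6 has the single candidate 1 ⇒ r6c6=1.
Step 18. [r4c4∈{5}] r4c4's peers cover all but 5, so r4c4=5.

Answer: 4 2 6 1 3 5 / 3 1 5 6 4 2 / 5 4 1 2 6 3 / 6 3 2 5 1 4 / 1 5 4 3 2 6 / 2 6 3 4 5 1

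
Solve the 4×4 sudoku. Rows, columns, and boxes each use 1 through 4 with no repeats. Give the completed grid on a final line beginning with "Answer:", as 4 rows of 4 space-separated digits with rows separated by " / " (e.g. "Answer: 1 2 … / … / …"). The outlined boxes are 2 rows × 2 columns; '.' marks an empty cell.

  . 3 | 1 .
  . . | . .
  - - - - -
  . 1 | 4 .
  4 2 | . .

Step 1. [r2c3∈{2,3}] across col 3, 2 lands solely at r2c3 ⇒ r2c3=2.
Step 2. [r2c4∈{3,4}] in row 2, 3 fits only at r2c4, so r2c4=3.
Step 3. [r4c4∈{1}] only 1 remains possible at r4c4. So r4c4=1.
Step 4. [r1c1∈{2}] only 2 remains possible at r1c1. So r1c1=2.
Step 5. [r3c4∈{2}] only 2 remains possible at r3c4, so r3c4=2.
Step 6. [r2c2∈{4}] r2c2 has the single candidate 4. So r2c2=4.
Step 7. [r4c3∈{3}] r4c3 has the single candidate 3 ⇒ r4c3=3.
Step 8. [r3c1∈{3}] nothing but 3 survives at r3c1 ⇒ r3c1=3.
Step 9. [r1c4∈{4}] r1c4's peers cover all but 4 ⇒ r1c4=4.
Step 10. [r2c1∈{1}] nothing but 1 survives at r2c1. So r2c1=1.

Answer: 2 3 1 4 / 1 4 2 3 / 3 1 4 2 / 4 2 3 1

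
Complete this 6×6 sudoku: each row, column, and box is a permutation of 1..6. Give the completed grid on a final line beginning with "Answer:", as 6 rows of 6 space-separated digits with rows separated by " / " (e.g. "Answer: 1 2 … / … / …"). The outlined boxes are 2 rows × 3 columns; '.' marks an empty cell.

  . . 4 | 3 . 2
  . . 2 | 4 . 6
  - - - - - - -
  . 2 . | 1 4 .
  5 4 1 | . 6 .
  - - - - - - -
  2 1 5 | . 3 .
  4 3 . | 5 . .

Step 1. [r3c3∈{3,6}] 3 has one home in col 3: r3c3. So r3c3=3.
Step 2. [r1c2∈{5,6}] across col 2, 6 lands solely at r1c2 ⇒ r1c2=6.
Step 3. [r1c1∈{1}] only 1 remains possible at r1c1, so r1c1=1.
Step 4. [r2c5∈{1,5}] 1 has one home in row 2: r2c5 ⇒ r2c5=1.
Step 5. [r5c6∈{4}] r5c6's peers cover all but 4, so r5c6=4.
Step 6. [r2c1∈{3}] r2c1 has the single candidate 3. So r2c1=3.
Step 7. [r4c4∈{2}] r4c4's peers cover all but 2 ⇒ r4c4=2.
Step 8. [r6c3∈{6}] nothing but 6 survives at r6c3 ⇒ r6c3=6.
Step 9. [r3c6∈{5}] nothing but 5 survives at r3c6, so r3c6=5.
Step 10. [r3c1∈{6}] r3c1 is down to just 6. So r3c1=6.
Step 11. [r6c5∈{2}] only 2 remains possible at r6c5, so r6c5=2.
Step 12. [r5c4∈{6}] r5c4 is down to just 6, so r5c4=6.
Step 13. [r2c2∈{5}] r2c2 has the single candidate 5 ⇒ r2c2=5.
Step 14. [r6c6∈{1}] nothing but 1 survives at r6c6 ⇒ r6c6=1.
Step 15. [r4c6∈{3}] r4c6 has the single candidate 3. So r4c6=3.
Step 16. [r1c5∈{5}] r1c5's peers cover all but 5, so r1c5=5.

Answer: 1 6 4 3 5 2 / 3 5 2 4 1 6 / 6 2 3 1 4 5 / 5 4 1 2 6 3 / 2 1 5 6 3 4 / 4 3 6 5 2 1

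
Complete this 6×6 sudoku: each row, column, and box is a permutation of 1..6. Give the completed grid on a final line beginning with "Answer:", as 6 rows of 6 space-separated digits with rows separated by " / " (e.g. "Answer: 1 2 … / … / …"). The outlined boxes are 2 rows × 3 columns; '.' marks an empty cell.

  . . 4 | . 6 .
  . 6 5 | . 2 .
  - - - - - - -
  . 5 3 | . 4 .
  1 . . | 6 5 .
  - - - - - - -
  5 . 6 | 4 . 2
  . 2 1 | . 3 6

Step 1. [r2c1∈{3}] r2c1 is down to just 3. So r2c1=3.
Step 2. [r2c4∈{1}] nothing but 1 survives at r2c4. So r2c4=1.
Step 3. [r1c4∈{3,5}] 3 has one home in col 4: r1c4 ⇒ r1c4=3.
Step 4. [r3c1∈{2,6}] row 3 places 6 nowhere but r3c1 ⇒ r3c1=6.
Step 5. [r4c6∈{3}] only 3 remains possible at r4c6, so r4c6=3.
Step 6. [r6c1∈{4}] only 4 remains possible at r6c1, so r6c1=4.
Step 7. [r5c5∈{1}] only 1 remains possible at r5c5. So r5c5=1.
Step 8. [r3c4∈{2}] r3c4's peers cover all but 2, so r3c4=2.
Step 9. [r4c2∈{4}] r4c2 is down to just 4 ⇒ r4c2=4.
Step 10. [r1c6∈{5}] only 5 remains possible at r1c6 ⇒ r1c6=5.
Step 11. [r5c2∈{3}] r5c2's peers cover all but 3, so r5c2=3.
Step 12. [r6c4∈{5}] only 5 remains possible at r6c4. So r6c4=5.
Step 13. [r2c6∈{4}] nothing but 4 survives at r2c6, so r2c6=4.
Step 14. [r4c3∈{2}] r4c3 is down to just 2, so r4c3=2.
Step 15. [r1c2∈{1}] nothing but 1 survives at r1c2 ⇒ r1c2=1.
Step 16. [r1c1∈{2}] only 2 remains possible at r1c1 ⇒ r1c1=2.
Step 17. [r3c6∈{1}] r3c6 has the single candidate 1. So r3c6=1.

Answer: 2 1 4 3 6 5 / 3 6 5 1 2 4 / 6 5 3 2 4 1 / 1 4 2 6 5 3 / 5 3 6 4 1 2 / 4 2 1 5 3 6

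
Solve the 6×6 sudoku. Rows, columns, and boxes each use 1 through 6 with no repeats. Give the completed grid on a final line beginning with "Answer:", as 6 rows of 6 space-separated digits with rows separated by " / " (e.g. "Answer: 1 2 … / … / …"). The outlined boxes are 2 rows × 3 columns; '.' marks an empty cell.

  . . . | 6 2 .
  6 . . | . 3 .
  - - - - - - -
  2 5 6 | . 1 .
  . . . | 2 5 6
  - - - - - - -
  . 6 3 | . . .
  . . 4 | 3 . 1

Step 1. [r4c3∈{1}] nothing but 1 survives at r4c3, so r4c3=1.
Step 2. [r2c4∈{1,4,5}] col 4 places 1 nowhere but r2c4, so r2c4=1.
Step 3. [r5c4∈{4,5}] in col 4, 5 fits only at r5c4, so r5c4=5.
Step 4. [r1c3∈{5}] r1c3 is down to just 5 ⇒ r1c3=5.
Step 5. [r1c6∈{4}] r1c6 is down to just 4. So r1c6=4.
Step 6. [r4c1∈{3,4}] in col 1, 4 fits only at r4c1, so r4c1=4.
Step 7. [r1c2∈{1,3}] r1c2 is the only open cell in col 2 admitting 1. So r1c2=1.
Step 8. [r2c3∈{2}] only 2 remains possible at r2c3 ⇒ r2c3=2.
Step 9. [r3c4∈{4}] r3c4 is down to just 4 ⇒ r3c4=4.
Step 10. [r6c1∈{5}] r6c1 is down to just 5. So r6c1=5.
Step 11. [r5c5∈{4}] nothing but 4 survives at r5c5. So r5c5=4.
Step 12. [r6c5∈{6}] only 6 remains possible at r6c5, so r6c5=6.
Step 13. [r5c6∈{2}] r5c6's peers cover all but 2, so r5c6=2.
Step 14. [r3c6∈{3}] r3c6 has the single candidate 3, so r3c6=3.
Step 15. [r2c2∈{4}] nothing but 4 survives at r2c2 ⇒ r2c2=4.
Step 16. [r6c2∈{2}] nothing but 2 survives at r6c2. So r6c2=2.
Step 17. [r4c2∈{3}] only 3 remains possible at r4c2. So r4c2=3.
Step 18. [r2c6∈{5}] r2c6 has the single candidate 5. So r2c6=5.
Step 19. [r5c1∈{1}] r5c1 is down to just 1 ⇒ r5c1=1.
Step 20. [r1c1∈{3}] r1c1 has the single candidate 3, so r1c1=3.

Answer: 3 1 5 6 2 4 / 6 4 2 1 3 5 / 2 5 6 4 1 3 / 4 3 1 2 5 6 / 1 6 3 5 4 2 / 5 2 4 3 6 1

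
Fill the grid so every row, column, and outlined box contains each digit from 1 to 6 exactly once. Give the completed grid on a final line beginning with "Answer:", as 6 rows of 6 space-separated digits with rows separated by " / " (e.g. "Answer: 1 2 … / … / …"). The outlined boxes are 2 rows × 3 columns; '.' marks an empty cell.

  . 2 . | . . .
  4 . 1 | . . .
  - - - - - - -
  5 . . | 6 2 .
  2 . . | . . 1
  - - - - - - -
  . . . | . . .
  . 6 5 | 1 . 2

Step 1. [r6c5∈{3,4}] across row 6, 4 lands solely at r6c5, so r6c5=4.
Step 2. [r2c2∈{3,5}] 5 has one home in col 2: r2c2 ⇒ r2c2=5.
Step 3. [r1c1∈{3,6}] 6 has one home in col 1: r1c1. So r1c1=6.
Step 4. [r1c3∈{3}] only 3 remains possible at r1c3. So r1c3=3.
Step 5. [r3c3∈{4}] only 4 remains possible at r3c3 ⇒ r3c3=4.
Step 6. [r3c6∈{3}] only 3 remains possible at r3c6, so r3c6=3.
Step 7. [r4c5∈{5}] nothing but 5 survives at r4c5, so r4c5=5.
Step 8. [r5c2∈{1,3,4}] row 5 places 4 nowhere but r5c2, so r5c2=4.
Step 9. [r2c6∈{6}] r2c6's peers cover all but 6 ⇒ r2c6=6.
Step 10. [r1c6∈{4,5}] across col 6, 4 lands solely at r1c6 ⇒ r1c6=4.
Step 11. [r2c5∈{3}] nothing but 3 survives at r2c5. So r2c5=3.
Step 12. [r5c4∈{3,5}] in col 4, 3 fits only at r5c4 ⇒ r5c4=3.
Step 13. [r4c3∈{6}] only 6 remains possible at r4c3, so r4c3=6.
Step 14. [r6c1∈{3}] r6c1's peers cover all but 3 ⇒ r6c1=3.
Step 15. [r5c1∈{1}] r5c1 has the single candidate 1, so r5c1=1.
Step 16. [r5c5∈{6}] r5c5 has the single candidate 6, so r5c5=6.
Step 17. [r4c4∈{4}] r4c4 has the single candidate 4. So r4c4=4.
Step 18. [r3c2∈{1}] r3c2's peers cover all but 1 ⇒ r3c2=1.
Step 19. [r5c3∈{2}] nothing but 2 survives at r5c3, so r5c3=2.
Step 20. [r5c6∈{5}] only 5 remains possible at r5c6 ⇒ r5c6=5.
Step 21. [r1c4∈{5}] only 5 remains possible at r1c4, so r1c4=5.
Step 22. [r4c2∈{3}] r4c2's peers cover all but 3, so r4c2=3.
Step 23. [r2c4∈{2}] r2c4 is down to just 2. So r2c4=2.
Step 24. [r1c5∈{1}] r1c5 is down to just 1. So r1c5=1.

Answer: 6 2 3 5 1 4 / 4 5 1 2 3 6 / 5 1 4 6 2 3 / 2 3 6 4 5 1 / 1 4 2 3 6 5 / 3 6 5 1 4 2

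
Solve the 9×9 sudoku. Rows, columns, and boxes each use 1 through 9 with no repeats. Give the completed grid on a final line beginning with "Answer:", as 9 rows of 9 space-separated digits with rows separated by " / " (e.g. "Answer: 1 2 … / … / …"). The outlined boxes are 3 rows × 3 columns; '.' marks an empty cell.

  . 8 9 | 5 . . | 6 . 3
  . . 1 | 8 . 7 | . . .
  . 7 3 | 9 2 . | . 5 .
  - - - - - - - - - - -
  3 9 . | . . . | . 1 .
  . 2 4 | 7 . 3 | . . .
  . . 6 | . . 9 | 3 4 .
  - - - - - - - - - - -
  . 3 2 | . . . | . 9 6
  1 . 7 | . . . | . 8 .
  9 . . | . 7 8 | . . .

Step 1. [r5c5∈{1,5,6,8}] across row 5, 1 lands solely at r5c5. So r5c5=1.
Step 2. [r1c5∈{4}] nothing but 4 survives at r1c5 ⇒ r1c5=4.
Step 3. [r7c5∈{5}] only 5 remains possible at r7c5, so r7c5=5.
Step 4. [r4c6∈{2,4,5,6}] col 6 places 5 nowhere but r4c6, so r4c6=5.
Step 5. [r8c6∈{2,4,6}] in col 6, 2 fits only at r8c6. So r8c6=2.
Step 6. [r7c6∈{1,4}] across col 6, 4 lands solely at r7c6, so r7c6=4.
Step 7. [r4c3∈{8}] r4c3 has the single candidate 8. So r4c3=8.
Step 8. [r5c1∈{5}] r5c1's peers cover all but 5, so r5c1=5.
Step 9. [r2c8∈{2}] only 2 remains possible at r2c8, so r2c8=2.
Step 10. [r6c9∈{2,5,7,8}] 5 has one home in row 6: r6c9, so r6c9=5.
Step 11. [r8c9∈{4}] r8c9's peers cover all but 4. So r8c9=4.
Step 12. [r2c2∈{4,5,6}] 5 has one home in row 2: r2c2. So r2c2=5.
Step 13. [r4c5∈{6}] r4c5 has the single candidate 6, so r4c5=6.
Step 14. [r2c1∈{4,6}] r2c1 is the only open cell in row 2 admitting 6, so r2c1=6.
Step 15. [r7c4∈{1}] nothing but 1 survives at r7c4. So r7c4=1.
Step 16. [r2c9∈{9}] r2c9's peers cover all but 9. So r2c9=9.
Step 17. [r4c9∈{2,7}] r4c9 is the only open cell in col 9 admitting 7. So r4c9=7.
Step 18. [r9c9∈{1,2}] 2 has one home in col 9: r9c9 ⇒ r9c9=2.
Step 19. [r3c9∈{1,8}] 1 has one home in col 9: r3c9. So r3c9=1.
Step 20. [r8c2∈{6}] only 6 remains possible at r8c2, so r8c2=6.
Step 21. [r3c7∈{4,8}] across row 3, 8 lands solely at r3c7 ⇒ r3c7=8.
Step 22. [r8c4∈{3}] nothing but 3 survives at r8c4. So r8c4=3.
Step 23. [r4c4∈{2,4}] r4c4 is the only open cell in row 4 admitting 4. So r4c4=4.
Step 24. [r9c7∈{1,5}] row 9 places 1 nowhere but r9c7, so r9c7=1.
Step 25. [r2c7∈{4}] nothing but 4 survives at r2c7, so r2c7=4.
Step 26. [r9c3∈{5}] r9c3 has the single candidate 5. So r9c3=5.
Step 27. [r9c4∈{6}] r9c4 has the single candidate 6, so r9c4=6.
Step 28. [r8c5∈{9}] r8c5 is down to just 9 ⇒ r8c5=9.
Step 29. [r7c7∈{7}] r7c7 has the single candidate 7 ⇒ r7c7=7.
Step 30. [r3c6∈{6}] only 6 remains possible at r3c6. So r3c6=6.
Step 31. [r4c7∈{2}] r4c7 has the single candidate 2, so r4c7=2.
Step 32. [r3c1∈{4}] r3c1 has the single candidate 4, so r3c1=4.
Step 33. [r8c7∈{5}] r8c7 is down to just 5, so r8c7=5.
Step 34. [r7c1∈{8}] nothing but 8 survives at r7c1, so r7c1=8.
Step 35. [r5c7∈{9}] r5c7 is down to just 9, so r5c7=9.
Step 36. [r2c5∈{3}] only 3 remains possible at r2c5, so r2c5=3.
Step 37. [r6c1∈{7}] only 7 remains possible at r6c1. So r6c1=7.
Step 38. [r1c8∈{7}] only 7 remains possible at r1c8, so r1c8=7.
Step 39. [r1c6∈{1}] only 1 remains possible at r1c6. So r1c6=1.
Step 40. [r9c8∈{3}] only 3 remains possible at r9c8. So r9c8=3.
Step 41. [r5c8∈{6}] nothing but 6 survives at r5c8. So r5c8=6.
Step 42. [r6c2∈{1}] only 1 remains possible at r6c2, so r6c2=1.
Step 43. [r6c4∈{2}] nothing but 2 survives at r6c4 ⇒ r6c4=2.
Step 44. [r5c9∈{8}] r5c9 is down to just 8, so r5c9=8.
Step 45. [r1c1∈{2}] r1c1 is down to just 2, so r1c1=2.
Step 46. [r9c2∈{4}] r9c2 has the single candidate 4 ⇒ r9c2=4.
Step 47. [r6c5∈{8}] nothing but 8 survives at r6c5, so r6c5=8.

Answer: 2 8 9 5 4 1 6 7 3 / 6 5 1 8 3 7 4 2 9 / 4 7 3 9 2 6 8 5 1 / 3 9 8 4 6 5 2 1 7 / 5 2 4 7 1 3 9 6 8 / 7 1 6 2 8 9 3 4 5 / 8 3 2 1 5 4 7 9 6 / 1 6 7 3 9 2 5 8 4 / 9 4 5 6 7 8 1 3 2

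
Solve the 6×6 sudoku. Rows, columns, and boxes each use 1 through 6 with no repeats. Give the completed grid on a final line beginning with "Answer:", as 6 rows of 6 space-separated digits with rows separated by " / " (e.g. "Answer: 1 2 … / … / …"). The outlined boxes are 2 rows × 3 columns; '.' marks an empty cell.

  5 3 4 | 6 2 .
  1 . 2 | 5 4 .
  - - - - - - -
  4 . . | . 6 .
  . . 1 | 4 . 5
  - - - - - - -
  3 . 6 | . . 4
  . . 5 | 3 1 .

Step 1. [r6c1∈{2}] only 2 remains possible at r6c1 ⇒ r6c1=2.
Step 2. [r3c6∈{1,2,3}] r3c6 is the only open cell in col 6 admitting 2, so r3c6=2.
Step 3. [r4c2∈{2,6}] 2 has one home in row 4: r4c2, so r4c2=2.
Step 4. [r3c2∈{5}] r3c2 has the single candidate 5 ⇒ r3c2=5.
Step 5. [r5c2∈{1}] only 1 remains possible at r5c2. So r5c2=1.
Step 6. [r5c5∈{5}] nothing but 5 survives at r5c5 ⇒ r5c5=5.
Step 7. [r4c1∈{6}] only 6 remains possible at r4c1, so r4c1=6.
Step 8. [r3c3∈{3}] r3c3's peers cover all but 3, so r3c3=3.
Step 9. [r2c2∈{6}] r2c2 has the single candidate 6, so r2c2=6.
Step 10. [r2c6∈{3}] r2c6 has the single candidate 3 ⇒ r2c6=3.
Step 11. [r5c4∈{2}] nothing but 2 survives at r5c4 ⇒ r5c4=2.
Step 12. [r6c2∈{4}] r6c2 has the single candidate 4, so r6c2=4.
Step 13. [r1c6∈{1}] r1c6's peers cover all but 1 ⇒ r1c6=1.
Step 14. [r4c5∈{3}] r4c5 has the single candidate 3. So r4c5=3.
Step 15. [r6c6∈{6}] only 6 remains possible at r6c6, so r6c6=6.
Step 16. [r3c4∈{1}] r3c4 has the single candidate 1. So r3c4=1.

Answer: 5 3 4 6 2 1 / 1 6 2 5 4 3 / 4 5 3 1 6 2 / 6 2 1 4 3 5 / 3 1 6 2 5 4 / 2 4 5 3 1 6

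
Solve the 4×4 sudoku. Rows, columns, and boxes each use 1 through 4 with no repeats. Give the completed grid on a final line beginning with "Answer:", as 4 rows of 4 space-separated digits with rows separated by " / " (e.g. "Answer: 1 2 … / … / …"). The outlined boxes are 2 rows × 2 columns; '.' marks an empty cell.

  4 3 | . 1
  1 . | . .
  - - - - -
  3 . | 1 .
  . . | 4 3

Step 1. [r2c2∈{2}] nothing but 2 survives at r2c2, so r2c2=2.
Step 2. [r2c3∈{3}] nothing but 3 survives at r2c3. So r2c3=3.
Step 3. [r4c1∈{2}] r4c1 has the single candidate 2, so r4c1=2.
Step 4. [r3c2∈{4}] r3c2 is down to just 4, so r3c2=4.
Step 5. [r4c2∈{1}] r4c2 is down to just 1, so r4c2=1.
Step 6. [r2c4∈{4}] only 4 remains possible at r2c4. So r2c4=4.
Step 7. [r3c4∈{2}] nothing but 2 survives at r3c4 ⇒ r3c4=2.
Step 8. [r1c3∈{2}] r1c3's peers cover all but 2, so r1c3=2.

Answer: 4 3 2 1 / 1 2 3 4 / 3 4 1 2 / 2 1 4 3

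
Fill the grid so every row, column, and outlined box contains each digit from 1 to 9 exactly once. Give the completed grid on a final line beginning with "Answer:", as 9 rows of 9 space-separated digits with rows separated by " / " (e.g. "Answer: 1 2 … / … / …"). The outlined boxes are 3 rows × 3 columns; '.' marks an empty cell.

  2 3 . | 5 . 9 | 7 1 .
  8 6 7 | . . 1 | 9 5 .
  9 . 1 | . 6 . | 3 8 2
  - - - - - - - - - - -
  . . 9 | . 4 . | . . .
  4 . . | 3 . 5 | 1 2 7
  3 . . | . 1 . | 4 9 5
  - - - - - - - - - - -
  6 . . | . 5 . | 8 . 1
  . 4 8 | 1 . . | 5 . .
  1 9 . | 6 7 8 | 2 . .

Step 1. [r4c2∈{1,2,5,7,8}] across row 4, 1 lands solely at r4c2 ⇒ r4c2=1.
Step 2. [r1c9∈{4,6}] r1c9 is the only open cell in row 1 admitting 6, so r1c9=6.
Step 3. [r8c1∈{7}] only 7 remains possible at r8c1, so r8c1=7.
Step 4. [r6c2∈{2,7,8}] 7 has one home in col 2: r6c2 ⇒ r6c2=7.
Step 5. [r6c3∈{2,6}] in box 4, 2 fits only at r6c3 ⇒ r6c3=2.
Step 6. [r7c3∈{3}] only 3 remains possible at r7c3, so r7c3=3.
Step 7. [r8c6∈{2,3}] across col 6, 3 lands solely at r8c6, so r8c6=3.
Step 8. [r8c5∈{2,9}] across row 8, 2 lands solely at r8c5. So r8c5=2.
Step 9. [r4c6∈{2,6,7}] in col 6, 2 fits only at r4c6, so r4c6=2.
Step 10. [r7c6∈{4}] nothing but 4 survives at r7c6. So r7c6=4.
Step 11. [r2c9∈{4}] r2c9 has the single candidate 4. So r2c9=4.
Step 12. [r4c4∈{7,8}] in row 4, 7 fits only at r4c4, so r4c4=7.
Step 13. [r9c9∈{3}] r9c9's peers cover all but 3, so r9c9=3.
Step 14. [r6c4∈{8}] r6c4 has the single candidate 8, so r6c4=8.
Step 15. [r4c7∈{6}] only 6 remains possible at r4c7. So r4c7=6.
Step 16. [r6c6∈{6}] r6c6 has the single candidate 6, so r6c6=6.
Step 17. [r1c5∈{8}] r1c5 is down to just 8, so r1c5=8.
Step 18. [r7c4∈{9}] r7c4's peers cover all but 9 ⇒ r7c4=9.
Step 19. [r8c8∈{6}] nothing but 6 survives at r8c8, so r8c8=6.
Step 20. [r5c2∈{8}] nothing but 8 survives at r5c2 ⇒ r5c2=8.
Step 21. [r9c8∈{4}] r9c8 has the single candidate 4 ⇒ r9c8=4.
Step 22. [r2c4∈{2}] r2c4 is down to just 2, so r2c4=2.
Step 23. [r1c3∈{4}] r1c3 is down to just 4, so r1c3=4.
Step 24. [r2c5∈{3}] r2c5's peers cover all but 3 ⇒ r2c5=3.
Step 25. [r3c6∈{7}] nothing but 7 survives at r3c6. So r3c6=7.
Step 26. [r4c9∈{8}] r4c9 is down to just 8 ⇒ r4c9=8.
Step 27. [r4c1∈{5}] nothing but 5 survives at r4c1, so r4c1=5.
Step 28. [r4c8∈{3}] r4c8 is down to just 3. So r4c8=3.
Step 29. [r3c4∈{4}] nothing but 4 survives at r3c4. So r3c4=4.
Step 30. [r8c9∈{9}] r8c9's peers cover all but 9 ⇒ r8c9=9.
Step 31. [r5c5∈{9}] only 9 remains possible at r5c5 ⇒ r5c5=9.
Step 32. [r3c2∈{5}] r3c2's peers cover all but 5 ⇒ r3c2=5.
Step 33. [r9c3∈{5}] r9c3 has the single candidate 5, so r9c3=5.
Step 34. [r7c2∈{2}] r7c2 is down to just 2, so r7c2=2.
Step 35. [r5c3∈{6}] r5c3 has the single candidate 6. So r5c3=6.
Step 36. [r7c8∈{7}] r7c8 is down to just 7. So r7c8=7.

Answer: 2 3 4 5 8 9 7 1 6 / 8 6 7 2 3 1 9 5 4 / 9 5 1 4 6 7 3 8 2 / 5 1 9 7 4 2 6 3 8 / 4 8 6 3 9 5 1 2 7 / 3 7 2 8 1 6 4 9 5 / 6 2 3 9 5 4 8 7 1 / 7 4 8 1 2 3 5 6 9 / 1 9 5 6 7 8 2 4 3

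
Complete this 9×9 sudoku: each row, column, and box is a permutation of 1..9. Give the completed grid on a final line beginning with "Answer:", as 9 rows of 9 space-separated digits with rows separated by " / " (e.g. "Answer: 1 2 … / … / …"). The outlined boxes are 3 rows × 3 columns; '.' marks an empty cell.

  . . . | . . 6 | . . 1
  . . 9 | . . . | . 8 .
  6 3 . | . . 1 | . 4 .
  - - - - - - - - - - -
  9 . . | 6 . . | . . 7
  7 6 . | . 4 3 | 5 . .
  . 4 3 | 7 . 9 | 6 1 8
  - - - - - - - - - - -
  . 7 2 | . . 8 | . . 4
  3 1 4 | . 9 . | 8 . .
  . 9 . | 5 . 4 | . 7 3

Step 1. [r8c4∈{2}] only 2 remains possible at r8c4 ⇒ r8c4=2.
Step 2. [r9c7∈{1,2}] across row 9, 2 lands solely at r9c7 ⇒ r9c7=2.
Step 3. [r7c1∈{5}] r7c1 is down to just 5 ⇒ r7c1=5.
Step 4. [r6c5∈{2,5}] r6c5 is the only open cell in row 6 admitting 5 ⇒ r6c5=5.
Step 5. [r9c5∈{1,6}] across row 9, 1 lands solely at r9c5, so r9c5=1.
Step 6. [r4c6∈{2}] nothing but 2 survives at r4c6, so r4c6=2.
Step 7. [r4c5∈{8}] nothing but 8 survives at r4c5 ⇒ r4c5=8.
Step 8. [r1c2∈{2,5,8}] col 2 places 8 nowhere but r1c2, so r1c2=8.
Step 9. [r2c2∈{2,5}] in col 2, 2 fits only at r2c2, so r2c2=2.
Step 10. [r7c4∈{3}] only 3 remains possible at r7c4 ⇒ r7c4=3.
Step 11. [r2c4∈{4}] r2c4's peers cover all but 4 ⇒ r2c4=4.
Step 12. [r1c4∈{9}] r1c4 has the single candidate 9 ⇒ r1c4=9.
Step 13. [r4c3∈{1,5}] in row 4, 1 fits only at r4c3, so r4c3=1.
Step 14. [r2c6∈{5,7}] r2c6 is the only open cell in col 6 admitting 5, so r2c6=5.
Step 15. [r4c8∈{3}] r4c8's peers cover all but 3. So r4c8=3.
Step 16. [r2c9∈{6}] r2c9's peers cover all but 6. So r2c9=6.
Step 17. [r8c9∈{5}] nothing but 5 survives at r8c9. So r8c9=5.
Step 18. [r1c8∈{2,5}] r1c8 is the only open cell in col 8 admitting 5, so r1c8=5.
Step 19. [r1c5∈{2,3,7}] 2 has one home in row 1: r1c5, so r1c5=2.
Step 20. [r3c5∈{7}] r3c5's peers cover all but 7 ⇒ r3c5=7.
Step 21. [r3c7∈{9}] r3c7 is down to just 9. So r3c7=9.
Step 22. [r5c9∈{2,9}] across col 9, 9 lands solely at r5c9. So r5c9=9.
Step 23. [r2c7∈{3,7}] in row 2, 7 fits only at r2c7 ⇒ r2c7=7.
Step 24. [r7c8∈{6,9}] r7c8 is the only open cell in row 7 admitting 9, so r7c8=9.
Step 25. [r5c3∈{8}] nothing but 8 survives at r5c3 ⇒ r5c3=8.
Step 26. [r5c8∈{2}] only 2 remains possible at r5c8 ⇒ r5c8=2.
Step 27. [r2c5∈{3}] r2c5's peers cover all but 3 ⇒ r2c5=3.
Step 28. [r6c1∈{2}] only 2 remains possible at r6c1. So r6c1=2.
Step 29. [r3c3∈{5}] only 5 remains possible at r3c3, so r3c3=5.
Step 30. [r1c3∈{7}] r1c3's peers cover all but 7, so r1c3=7.
Step 31. [r5c4∈{1}] only 1 remains possible at r5c4 ⇒ r5c4=1.
Step 32. [r2c1∈{1}] r2c1 has the single candidate 1, so r2c1=1.
Step 33. [r3c9∈{2}] nothing but 2 survives at r3c9, so r3c9=2.
Step 34. [r8c8∈{6}] only 6 remains possible at r8c8. So r8c8=6.
Step 35. [r8c6∈{7}] nothing but 7 survives at r8c6. So r8c6=7.
Step 36. [r3c4∈{8}] r3c4 has the single candidate 8. So r3c4=8.
Step 37. [r7c5∈{6}] only 6 remains possible at r7c5, so r7c5=6.
Step 38. [r4c7∈{4}] r4c7 has the single candidate 4 ⇒ r4c7=4.
Step 39. [r9c1∈{8}] nothing but 8 survives at r9c1 ⇒ r9c1=8.
Step 40. [r1c1∈{4}] r1c1 is down to just 4 ⇒ r1c1=4.
Step 41. [r4c2∈{5}] r4c2's peers cover all but 5. So r4c2=5.
Step 42. [r1c7∈{3}] nothing but 3 survives at r1c7. So r1c7=3.
Step 43. [r9c3∈{6}] only 6 remains possible at r9c3, so r9c3=6.
Step 44. [r7c7∈{1}] r7c7 has the single candidate 1. So r7c7=1.

Answer: 4 8 7 9 2 6 3 5 1 / 1 2 9 4 3 5 7 8 6 / 6 3 5 8 7 1 9 4 2 / 9 5 1 6 8 2 4 3 7 / 7 6 8 1 4 3 5 2 9 / 2 4 3 7 5 9 6 1 8 / 5 7 2 3 6 8 1 9 4 / 3 1 4 2 9 7 8 6 5 / 8 9 6 5 1 4 2 7 3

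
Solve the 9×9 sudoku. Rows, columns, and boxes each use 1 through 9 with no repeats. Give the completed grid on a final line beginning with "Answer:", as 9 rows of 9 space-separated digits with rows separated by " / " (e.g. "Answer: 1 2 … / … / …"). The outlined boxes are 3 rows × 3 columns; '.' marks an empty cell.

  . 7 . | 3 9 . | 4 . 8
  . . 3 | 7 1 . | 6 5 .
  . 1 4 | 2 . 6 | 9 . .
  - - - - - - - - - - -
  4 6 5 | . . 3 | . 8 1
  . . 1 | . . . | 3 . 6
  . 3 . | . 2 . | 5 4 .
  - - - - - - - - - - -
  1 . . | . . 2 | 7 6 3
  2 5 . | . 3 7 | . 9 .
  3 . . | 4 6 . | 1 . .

Step 1. [r6c9∈{7,9}] col 9 places 9 nowhere but r6c9. So r6c9=9.
Step 2. [r5c2∈{2,8,9}] box 4 places 2 nowhere but r5c2, so r5c2=2.
Step 3. [r5c1∈{7,8,9}] box 4 places 9 nowhere but r5c1. So r5c1=9.
Step 4. [r9c6∈{5,8,9}] across col 6, 9 lands solely at r9c6 ⇒ r9c6=9.
Step 5. [r9c2∈{8}] only 8 remains possible at r9c2 ⇒ r9c2=8.
Step 6. [r6c3∈{7,8}] 8 has one home in col 3: r6c3 ⇒ r6c3=8.
Step 7. [r5c5∈{4,5,7,8}] 4 has one home in col 5: r5c5 ⇒ r5c5=4.
Step 8. [r1c6∈{5}] only 5 remains possible at r1c6 ⇒ r1c6=5.
Step 9. [r3c5∈{8}] r3c5's peers cover all but 8, so r3c5=8.
Step 10. [r7c4∈{5,8}] across row 7, 8 lands solely at r7c4, so r7c4=8.
Step 11. [r2c9∈{2}] only 2 remains possible at r2c9 ⇒ r2c9=2.
Step 12. [r7c3∈{9}] r7c3 has the single candidate 9 ⇒ r7c3=9.
Step 13. [r5c8∈{7}] r5c8 has the single candidate 7, so r5c8=7.
Step 14. [r8c4∈{1}] r8c4's peers cover all but 1 ⇒ r8c4=1.
Step 15. [r1c1∈{6}] only 6 remains possible at r1c1. So r1c1=6.
Step 16. [r6c6∈{1}] r6c6 is down to just 1, so r6c6=1.
Step 17. [r6c4∈{6}] nothing but 6 survives at r6c4 ⇒ r6c4=6.
Step 18. [r8c9∈{4}] nothing but 4 survives at r8c9, so r8c9=4.
Step 19. [r6c1∈{7}] r6c1's peers cover all but 7. So r6c1=7.
Step 20. [r7c2∈{4}] r7c2's peers cover all but 4 ⇒ r7c2=4.
Step 21. [r4c5∈{7}] only 7 remains possible at r4c5. So r4c5=7.
Step 22. [r8c3∈{6}] r8c3's peers cover all but 6, so r8c3=6.
Step 23. [r2c6∈{4}] only 4 remains possible at r2c6 ⇒ r2c6=4.
Step 24. [r3c1∈{5}] only 5 remains possible at r3c1. So r3c1=5.
Step 25. [r5c4∈{5}] r5c4's peers cover all but 5 ⇒ r5c4=5.
Step 26. [r4c7∈{2}] nothing but 2 survives at r4c7. So r4c7=2.
Step 27. [r2c2∈{9}] r2c2 is down to just 9. So r2c2=9.
Step 28. [r9c9∈{5}] r9c9 has the single candidate 5. So r9c9=5.
Step 29. [r8c7∈{8}] nothing but 8 survives at r8c7, so r8c7=8.
Step 30. [r2c1∈{8}] r2c1 is down to just 8. So r2c1=8.
Step 31. [r4c4∈{9}] nothing but 9 survives at r4c4, so r4c4=9.
Step 32. [r9c8∈{2}] r9c8 has the single candidate 2. So r9c8=2.
Step 33. [r3c9∈{7}] r3c9 has the single candidate 7, so r3c9=7.
Step 34. [r9c3∈{7}] only 7 remains possible at r9c3, so r9c3=7.
Step 35. [r5c6∈{8}] r5c6's peers cover all but 8. So r5c6=8.
Step 36. [r7c5∈{5}] r7c5 is down to just 5, so r7c5=5.
Step 37. [r1c8∈{1}] r1c8 is down to just 1. So r1c8=1.
Step 38. [r1c3∈{2}] only 2 remains possible at r1c3, so r1c3=2.
Step 39. [r3c8∈{3}] only 3 remains possible at r3c8, so r3c8=3.

Answer: 6 7 2 3 9 5 4 1 8 / 8 9 3 7 1 4 6 5 2 / 5 1 4 2 8 6 9 3 7 / 4 6 5 9 7 3 2 8 1 / 9 2 1 5 4 8 3 7 6 / 7 3 8 6 2 1 5 4 9 / 1 4 9 8 5 2 7 6 3 / 2 5 6 1 3 7 8 9 4 / 3 8 7 4 6 9 1 2 5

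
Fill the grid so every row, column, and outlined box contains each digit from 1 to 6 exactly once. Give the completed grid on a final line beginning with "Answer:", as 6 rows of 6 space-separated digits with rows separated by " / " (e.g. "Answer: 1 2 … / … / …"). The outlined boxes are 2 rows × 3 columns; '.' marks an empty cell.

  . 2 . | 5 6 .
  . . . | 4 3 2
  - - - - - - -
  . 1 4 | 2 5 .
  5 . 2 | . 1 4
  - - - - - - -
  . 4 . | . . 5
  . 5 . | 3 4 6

Step 1. [r6c3∈{1}] r6c3's peers cover all but 1, so r6c3=1.
Step 2. [r3c1∈{3,6}] in row 3, 6 fits only at r3c1, so r3c1=6.
Step 3. [r1c3∈{3}] r1c3 is down to just 3 ⇒ r1c3=3.
Step 4. [r2c2∈{6}] r2c2 is down to just 6 ⇒ r2c2=6.
Step 5. [r2c1∈{1}] r2c1's peers cover all but 1, so r2c1=1.
Step 6. [r6c1∈{2}] nothing but 2 survives at r6c1 ⇒ r6c1=2.
Step 7. [r1c1∈{4}] r1c1 is down to just 4, so r1c1=4.
Step 8. [r4c4∈{6}] r4c4 has the single candidate 6, so r4c4=6.
Step 9. [r5c1∈{3}] r5c1's peers cover all but 3, so r5c1=3.
Step 10. [r5c5∈{2}] r5c5's peers cover all but 2 ⇒ r5c5=2.
Step 11. [r5c4∈{1}] r5c4 has the single candidate 1 ⇒ r5c4=1.
Step 12. [r3c6∈{3}] r3c6 is down to just 3. So r3c6=3.
Step 13. [r4c2∈{3}] r4c2's peers cover all but 3. So r4c2=3.
Step 14. [r1c6∈{1}] r1c6 has the single candidate 1 ⇒ r1c6=1.
Step 15. [r5c3∈{6}] r5c3 has the single candidate 6 ⇒ r5c3=6.
Step 16. [r2c3∈{5}] r2c3 is down to just 5. So r2c3=5.

Answer: 4 2 3 5 6 1 / 1 6 5 4 3 2 / 6 1 4 2 5 3 / 5 3 2 6 1 4 / 3 4 6 1 2 5 / 2 5 1 3 4 6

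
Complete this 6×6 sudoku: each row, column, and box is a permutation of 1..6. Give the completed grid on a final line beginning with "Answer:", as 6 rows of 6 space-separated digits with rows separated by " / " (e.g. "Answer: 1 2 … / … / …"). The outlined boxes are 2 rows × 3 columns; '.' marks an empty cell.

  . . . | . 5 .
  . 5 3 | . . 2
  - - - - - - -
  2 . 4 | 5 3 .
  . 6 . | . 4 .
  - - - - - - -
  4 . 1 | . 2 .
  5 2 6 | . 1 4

Step 1. [r2c5∈{6}] r2c5 has the single candidate 6, so r2c5=6.
Step 2. [r4c6∈{1}] r4c6's peers cover all but 1. So r4c6=1.
Step 3. [r2c1∈{1}] r2c1 has the single candidate 1, so r2c1=1.
Step 4. [r6c4∈{3}] r6c4's peers cover all but 3 ⇒ r6c4=3.
Step 5. [r1c4∈{1,4}] across row 1, 1 lands solely at r1c4, so r1c4=1.
Step 6. [r3c6∈{6}] r3c6 has the single candidate 6 ⇒ r3c6=6.
Step 7. [r5c4∈{6}] only 6 remains possible at r5c4. So r5c4=6.
Step 8. [r2c4∈{4}] r2c4 has the single candidate 4. So r2c4=4.
Step 9. [r3c2∈{1}] nothing but 1 survives at r3c2 ⇒ r3c2=1.
Step 10. [r1c6∈{3}] only 3 remains possible at r1c6 ⇒ r1c6=3.
Step 11. [r4c4∈{2}] only 2 remains possible at r4c4 ⇒ r4c4=2.
Step 12. [r1c1∈{6}] r1c1 is down to just 6 ⇒ r1c1=6.
Step 13. [r1c3∈{2}] only 2 remains possible at r1c3. So r1c3=2.
Step 14. [r5c6∈{5}] r5c6 is down to just 5. So r5c6=5.
Step 15. [r4c3∈{5}] r4c3 has the single candidate 5, so r4c3=5.
Step 16. [r4c1∈{3}] r4c1 has the single candidate 3, so r4c1=3.
Step 17. [r1c2∈{4}] r1c2's peers cover all but 4. So r1c2=4.
Step 18. [r5c2∈{3}] r5c2 is down to just 3. So r5c2=3.

Answer: 6 4 2 1 5 3 / 1 5 3 4 6 2 / 2 1 4 5 3 6 / 3 6 5 2 4 1 / 4 3 1 6 2 5 / 5 2 6 3 1 4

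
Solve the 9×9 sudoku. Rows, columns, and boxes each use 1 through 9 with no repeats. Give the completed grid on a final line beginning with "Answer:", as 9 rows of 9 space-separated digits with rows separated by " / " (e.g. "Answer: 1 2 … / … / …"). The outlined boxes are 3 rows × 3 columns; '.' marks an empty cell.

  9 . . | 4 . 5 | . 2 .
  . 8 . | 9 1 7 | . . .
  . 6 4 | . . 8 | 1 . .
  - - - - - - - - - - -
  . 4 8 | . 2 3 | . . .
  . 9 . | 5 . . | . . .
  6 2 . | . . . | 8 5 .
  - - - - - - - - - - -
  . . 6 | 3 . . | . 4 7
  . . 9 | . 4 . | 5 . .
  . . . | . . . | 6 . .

Step 1. [r4c1∈{1,5,7}] 5 has one home in row 4: r4c1 ⇒ r4c1=5.
Step 2. [r9c1∈{1,2,3,4,7,8}] 4 has one home in row 9: r9c1. So r9c1=4.
Step 3. [r2c3∈{2,3,5}] 5 has one home in box 1: r2c3. So r2c3=5.
Step 4. [r9c3∈{1,2,3,7}] 2 has one home in col 3: r9c3 ⇒ r9c3=2.
Step 5. [r3c5∈{3}] nothing but 3 survives at r3c5, so r3c5=3.
Step 6. [r5c5∈{6,7,8}] row 5 places 8 nowhere but r5c5 ⇒ r5c5=8.
Step 7. [r1c9∈{3,6,8}] in row 1, 8 fits only at r1c9. So r1c9=8.
Step 8. [r7c1∈{1,8}] row 7 places 8 nowhere but r7c1, so r7c1=8.
Step 9. [r2c1∈{2,3}] across row 2, 2 lands solely at r2c1 ⇒ r2c1=2.
Step 10. [r3c1∈{7}] only 7 remains possible at r3c1, so r3c1=7.
Step 11. [r3c8∈{9}] nothing but 9 survives at r3c8 ⇒ r3c8=9.
Step 12. [r1c7∈{3,7}] in row 1, 7 fits only at r1c7. So r1c7=7.
Step 13. [r4c7∈{9}] r4c7's peers cover all but 9, so r4c7=9.
Step 14. [r9c9∈{1,3,9}] 9 has one home in col 9: r9c9, so r9c9=9.
Step 15. [r9c6∈{1}] r9c6 is down to just 1. So r9c6=1.
Step 16. [r7c2∈{1,5}] r7c2 is the only open cell in row 7 admitting 1, so r7c2=1.
Step 17. [r8c1∈{3}] nothing but 3 survives at r8c1. So r8c1=3.
Step 18. [r5c1∈{1}] r5c1 has the single candidate 1 ⇒ r5c1=1.
Step 19. [r9c8∈{3,8}] row 9 places 3 nowhere but r9c8. So r9c8=3.
Step 20. [r7c7∈{2}] nothing but 2 survives at r7c7, so r7c7=2.
Step 21. [r8c9∈{1}] r8c9 has the single candidate 1, so r8c9=1.
Step 22. [r4c9∈{6}] nothing but 6 survives at r4c9 ⇒ r4c9=6.
Step 23. [r8c4∈{2,6,7,8}] in col 4, 6 fits only at r8c4, so r8c4=6.
Step 24. [r9c2∈{5,7}] across col 2, 5 lands solely at r9c2, so r9c2=5.
Step 25. [r5c9∈{2,3,4}] in row 5, 2 fits only at r5c9 ⇒ r5c9=2.
Step 26. [r6c4∈{1,7}] r6c4 is the only open cell in row 6 admitting 1. So r6c4=1.
Step 27. [r4c4∈{7}] r4c4 is down to just 7 ⇒ r4c4=7.
Step 28. [r6c3∈{3,7}] in row 6, 7 fits only at r6c3, so r6c3=7.
Step 29. [r6c9∈{3,4}] 3 has one home in row 6: r6c9. So r6c9=3.
Step 30. [r6c6∈{4,9}] r6c6 is the only open cell in row 6 admitting 4, so r6c6=4.
Step 31. [r6c5∈{9}] r6c5 has the single candidate 9 ⇒ r6c5=9.
Step 32. [r1c3∈{1,3}] row 1 places 1 nowhere but r1c3 ⇒ r1c3=1.
Step 33. [r5c7∈{4}] r5c7's peers cover all but 4, so r5c7=4.
Step 34. [r7c5∈{5}] nothing but 5 survives at r7c5. So r7c5=5.
Step 35. [r3c4∈{2}] nothing but 2 survives at r3c4, so r3c4=2.
Step 36. [r1c2∈{3}] r1c2 has the single candidate 3 ⇒ r1c2=3.
Step 37. [r8c8∈{8}] nothing but 8 survives at r8c8, so r8c8=8.
Step 38. [r5c8∈{7}] r5c8 has the single candidate 7, so r5c8=7.
Step 39. [r5c3∈{3}] only 3 remains possible at r5c3 ⇒ r5c3=3.
Step 40. [r5c6∈{6}] r5c6 has the single candidate 6, so r5c6=6.
Step 41. [r2c9∈{4}] r2c9 is down to just 4, so r2c9=4.
Step 42. [r9c5∈{7}] nothing but 7 survives at r9c5 ⇒ r9c5=7.
Step 43. [r8c2∈{7}] r8c2 is down to just 7 ⇒ r8c2=7.
Step 44. [r4c8∈{1}] r4c8 is down to just 1 ⇒ r4c8=1.
Step 45. [r8c6∈{2}] r8c6's peers cover all but 2, so r8c6=2.
Step 46. [r3c9∈{5}] r3c9's peers cover all but 5. So r3c9=5.
Step 47. [r2c7∈{3}] r2c7 has the single candidate 3, so r2c7=3.
Step 48. [r1c5∈{6}] r1c5 is down to just 6. So r1c5=6.
Step 49. [r9c4∈{8}] only 8 remains possible at r9c4, so r9c4=8.
Step 50. [r2c8∈{6}] only 6 remains possible at r2c8 ⇒ r2c8=6.
Step 51. [r7c6∈{9}] only 9 remains possible at r7c6, so r7c6=9.

Answer: 9 3 1 4 6 5 7 2 8 / 2 8 5 9 1 7 3 6 4 / 7 6 4 2 3 8 1 9 5 / 5 4 8 7 2 3 9 1 6 / 1 9 3 5 8 6 4 7 2 / 6 2 7 1 9 4 8 5 3 / 8 1 6 3 5 9 2 4 7 / 3 7 9 6 4 2 5 8 1 / 4 5 2 8 7 1 6 3 9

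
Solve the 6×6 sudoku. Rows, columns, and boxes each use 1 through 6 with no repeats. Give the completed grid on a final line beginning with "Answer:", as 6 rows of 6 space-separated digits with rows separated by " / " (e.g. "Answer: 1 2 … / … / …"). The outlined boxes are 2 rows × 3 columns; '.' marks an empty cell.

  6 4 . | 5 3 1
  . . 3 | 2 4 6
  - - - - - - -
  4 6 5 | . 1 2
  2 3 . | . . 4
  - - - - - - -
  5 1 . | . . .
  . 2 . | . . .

Step 1. [r6c4∈{1,3,4,6}] 1 has one home in row 6: r6c4 ⇒ r6c4=1.
Step 2. [r5c4∈{3,4,6}] col 4 places 4 nowhere but r5c4, so r5c4=4.
Step 3. [r4c5∈{5,6}] across row 4, 5 lands solely at r4c5 ⇒ r4c5=5.
Step 4. [r6c5∈{6}] r6c5 is down to just 6 ⇒ r6c5=6.
Step 5. [r6c1∈{3}] only 3 remains possible at r6c1, so r6c1=3.
Step 6. [r5c6∈{3}] only 3 remains possible at r5c6 ⇒ r5c6=3.
Step 7. [r4c4∈{6}] only 6 remains possible at r4c4, so r4c4=6.
Step 8. [r5c3∈{6}] r5c3 is down to just 6 ⇒ r5c3=6.
Step 9. [r4c3∈{1}] r4c3 has the single candidate 1, so r4c3=1.
Step 10. [r5c5∈{2}] nothing but 2 survives at r5c5 ⇒ r5c5=2.
Step 11. [r2c2∈{5}] r2c2 has the single candidate 5. So r2c2=5.
Step 12. [r6c6∈{5}] r6c6's peers cover all but 5, so r6c6=5.
Step 13. [r6c3∈{4}] nothing but 4 survives at r6c3, so r6c3=4.
Step 14. [r3c4∈{3}] r3c4 has the single candidate 3. So r3c4=3.
Step 15. [r2c1∈{1}] r2c1 has the single candidate 1. So r2c1=1.
Step 16. [r1c3∈{2}] r1c3's peers cover all but 2 ⇒ r1c3=2.

Answer: 6 4 2 5 3 1 / 1 5 3 2 4 6 / 4 6 5 3 1 2 / 2 3 1 6 5 4 / 5 1 6 4 2 3 / 3 2 4 1 6 5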